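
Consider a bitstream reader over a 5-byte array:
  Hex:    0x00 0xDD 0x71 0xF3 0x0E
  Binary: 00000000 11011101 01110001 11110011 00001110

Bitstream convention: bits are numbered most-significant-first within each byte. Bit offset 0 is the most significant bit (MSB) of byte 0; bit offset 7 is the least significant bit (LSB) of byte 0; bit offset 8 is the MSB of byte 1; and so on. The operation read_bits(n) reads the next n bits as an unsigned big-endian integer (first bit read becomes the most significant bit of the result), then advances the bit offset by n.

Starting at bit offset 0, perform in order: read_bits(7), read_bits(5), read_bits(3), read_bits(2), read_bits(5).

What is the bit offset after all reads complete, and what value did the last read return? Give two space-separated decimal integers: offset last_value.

Answer: 22 28

Derivation:
Read 1: bits[0:7] width=7 -> value=0 (bin 0000000); offset now 7 = byte 0 bit 7; 33 bits remain
Read 2: bits[7:12] width=5 -> value=13 (bin 01101); offset now 12 = byte 1 bit 4; 28 bits remain
Read 3: bits[12:15] width=3 -> value=6 (bin 110); offset now 15 = byte 1 bit 7; 25 bits remain
Read 4: bits[15:17] width=2 -> value=2 (bin 10); offset now 17 = byte 2 bit 1; 23 bits remain
Read 5: bits[17:22] width=5 -> value=28 (bin 11100); offset now 22 = byte 2 bit 6; 18 bits remain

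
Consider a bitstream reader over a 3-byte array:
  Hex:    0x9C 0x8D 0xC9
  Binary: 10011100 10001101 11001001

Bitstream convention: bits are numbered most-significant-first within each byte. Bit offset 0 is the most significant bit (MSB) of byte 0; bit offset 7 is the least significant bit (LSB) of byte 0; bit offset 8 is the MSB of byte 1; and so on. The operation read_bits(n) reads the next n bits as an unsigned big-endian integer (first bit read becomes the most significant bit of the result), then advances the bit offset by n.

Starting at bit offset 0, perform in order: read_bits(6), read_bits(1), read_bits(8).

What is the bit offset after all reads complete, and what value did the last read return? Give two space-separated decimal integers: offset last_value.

Read 1: bits[0:6] width=6 -> value=39 (bin 100111); offset now 6 = byte 0 bit 6; 18 bits remain
Read 2: bits[6:7] width=1 -> value=0 (bin 0); offset now 7 = byte 0 bit 7; 17 bits remain
Read 3: bits[7:15] width=8 -> value=70 (bin 01000110); offset now 15 = byte 1 bit 7; 9 bits remain

Answer: 15 70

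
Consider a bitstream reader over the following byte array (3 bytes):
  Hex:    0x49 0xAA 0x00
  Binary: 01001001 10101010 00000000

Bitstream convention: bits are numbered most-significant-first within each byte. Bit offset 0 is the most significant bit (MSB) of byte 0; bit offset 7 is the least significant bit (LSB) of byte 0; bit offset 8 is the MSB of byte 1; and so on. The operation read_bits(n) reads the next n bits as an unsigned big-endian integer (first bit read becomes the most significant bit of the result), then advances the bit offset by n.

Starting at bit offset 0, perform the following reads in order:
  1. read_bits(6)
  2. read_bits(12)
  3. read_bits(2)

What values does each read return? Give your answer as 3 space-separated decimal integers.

Answer: 18 1704 0

Derivation:
Read 1: bits[0:6] width=6 -> value=18 (bin 010010); offset now 6 = byte 0 bit 6; 18 bits remain
Read 2: bits[6:18] width=12 -> value=1704 (bin 011010101000); offset now 18 = byte 2 bit 2; 6 bits remain
Read 3: bits[18:20] width=2 -> value=0 (bin 00); offset now 20 = byte 2 bit 4; 4 bits remain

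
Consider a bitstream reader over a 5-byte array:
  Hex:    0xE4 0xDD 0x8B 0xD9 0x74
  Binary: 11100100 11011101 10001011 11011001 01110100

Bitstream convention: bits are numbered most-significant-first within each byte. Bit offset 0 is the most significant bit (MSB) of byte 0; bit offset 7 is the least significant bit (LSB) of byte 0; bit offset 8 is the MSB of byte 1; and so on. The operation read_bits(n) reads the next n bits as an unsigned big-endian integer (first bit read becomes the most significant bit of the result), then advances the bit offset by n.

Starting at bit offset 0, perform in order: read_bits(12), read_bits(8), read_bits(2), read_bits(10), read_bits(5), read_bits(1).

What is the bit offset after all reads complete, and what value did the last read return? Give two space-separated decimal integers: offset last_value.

Read 1: bits[0:12] width=12 -> value=3661 (bin 111001001101); offset now 12 = byte 1 bit 4; 28 bits remain
Read 2: bits[12:20] width=8 -> value=216 (bin 11011000); offset now 20 = byte 2 bit 4; 20 bits remain
Read 3: bits[20:22] width=2 -> value=2 (bin 10); offset now 22 = byte 2 bit 6; 18 bits remain
Read 4: bits[22:32] width=10 -> value=985 (bin 1111011001); offset now 32 = byte 4 bit 0; 8 bits remain
Read 5: bits[32:37] width=5 -> value=14 (bin 01110); offset now 37 = byte 4 bit 5; 3 bits remain
Read 6: bits[37:38] width=1 -> value=1 (bin 1); offset now 38 = byte 4 bit 6; 2 bits remain

Answer: 38 1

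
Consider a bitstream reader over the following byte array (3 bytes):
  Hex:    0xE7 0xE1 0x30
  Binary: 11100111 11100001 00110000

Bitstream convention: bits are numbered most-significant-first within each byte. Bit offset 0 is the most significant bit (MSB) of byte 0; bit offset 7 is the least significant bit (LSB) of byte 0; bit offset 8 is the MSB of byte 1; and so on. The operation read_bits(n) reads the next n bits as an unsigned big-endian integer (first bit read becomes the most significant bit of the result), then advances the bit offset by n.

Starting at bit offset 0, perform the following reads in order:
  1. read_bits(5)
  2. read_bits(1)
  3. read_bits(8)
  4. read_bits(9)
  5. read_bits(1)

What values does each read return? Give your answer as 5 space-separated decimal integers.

Answer: 28 1 248 152 0

Derivation:
Read 1: bits[0:5] width=5 -> value=28 (bin 11100); offset now 5 = byte 0 bit 5; 19 bits remain
Read 2: bits[5:6] width=1 -> value=1 (bin 1); offset now 6 = byte 0 bit 6; 18 bits remain
Read 3: bits[6:14] width=8 -> value=248 (bin 11111000); offset now 14 = byte 1 bit 6; 10 bits remain
Read 4: bits[14:23] width=9 -> value=152 (bin 010011000); offset now 23 = byte 2 bit 7; 1 bits remain
Read 5: bits[23:24] width=1 -> value=0 (bin 0); offset now 24 = byte 3 bit 0; 0 bits remain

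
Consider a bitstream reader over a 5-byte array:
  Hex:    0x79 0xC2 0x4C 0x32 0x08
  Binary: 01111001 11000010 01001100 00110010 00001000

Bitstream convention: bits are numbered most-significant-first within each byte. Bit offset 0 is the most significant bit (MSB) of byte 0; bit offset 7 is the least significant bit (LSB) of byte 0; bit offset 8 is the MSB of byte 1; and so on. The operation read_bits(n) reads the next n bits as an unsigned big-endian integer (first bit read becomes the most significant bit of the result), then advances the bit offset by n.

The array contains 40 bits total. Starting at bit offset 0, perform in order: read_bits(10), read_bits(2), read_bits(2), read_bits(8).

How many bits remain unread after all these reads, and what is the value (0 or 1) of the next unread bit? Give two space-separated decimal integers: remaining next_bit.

Read 1: bits[0:10] width=10 -> value=487 (bin 0111100111); offset now 10 = byte 1 bit 2; 30 bits remain
Read 2: bits[10:12] width=2 -> value=0 (bin 00); offset now 12 = byte 1 bit 4; 28 bits remain
Read 3: bits[12:14] width=2 -> value=0 (bin 00); offset now 14 = byte 1 bit 6; 26 bits remain
Read 4: bits[14:22] width=8 -> value=147 (bin 10010011); offset now 22 = byte 2 bit 6; 18 bits remain

Answer: 18 0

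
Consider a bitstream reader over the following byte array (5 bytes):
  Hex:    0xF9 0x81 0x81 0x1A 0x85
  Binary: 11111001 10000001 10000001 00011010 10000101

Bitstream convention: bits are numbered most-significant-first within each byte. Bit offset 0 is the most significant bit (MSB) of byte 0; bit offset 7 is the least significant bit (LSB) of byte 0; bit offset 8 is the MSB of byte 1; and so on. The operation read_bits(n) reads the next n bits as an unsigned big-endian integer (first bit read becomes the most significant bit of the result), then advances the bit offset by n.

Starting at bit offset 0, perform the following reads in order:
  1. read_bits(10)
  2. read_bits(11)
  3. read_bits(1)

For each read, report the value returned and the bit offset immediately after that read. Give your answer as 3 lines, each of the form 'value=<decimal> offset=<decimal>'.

Answer: value=998 offset=10
value=48 offset=21
value=0 offset=22

Derivation:
Read 1: bits[0:10] width=10 -> value=998 (bin 1111100110); offset now 10 = byte 1 bit 2; 30 bits remain
Read 2: bits[10:21] width=11 -> value=48 (bin 00000110000); offset now 21 = byte 2 bit 5; 19 bits remain
Read 3: bits[21:22] width=1 -> value=0 (bin 0); offset now 22 = byte 2 bit 6; 18 bits remain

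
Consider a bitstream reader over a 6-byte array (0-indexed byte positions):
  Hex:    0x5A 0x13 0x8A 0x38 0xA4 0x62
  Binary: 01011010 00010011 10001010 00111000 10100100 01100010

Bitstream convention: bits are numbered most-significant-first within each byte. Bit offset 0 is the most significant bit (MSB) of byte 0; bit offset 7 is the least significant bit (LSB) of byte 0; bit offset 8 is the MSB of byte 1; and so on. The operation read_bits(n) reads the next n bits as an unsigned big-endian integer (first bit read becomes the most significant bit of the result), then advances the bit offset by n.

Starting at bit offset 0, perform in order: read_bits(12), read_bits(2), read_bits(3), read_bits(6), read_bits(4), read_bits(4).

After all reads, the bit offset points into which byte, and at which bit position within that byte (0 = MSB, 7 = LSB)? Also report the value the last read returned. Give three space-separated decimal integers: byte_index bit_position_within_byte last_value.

Answer: 3 7 12

Derivation:
Read 1: bits[0:12] width=12 -> value=1441 (bin 010110100001); offset now 12 = byte 1 bit 4; 36 bits remain
Read 2: bits[12:14] width=2 -> value=0 (bin 00); offset now 14 = byte 1 bit 6; 34 bits remain
Read 3: bits[14:17] width=3 -> value=7 (bin 111); offset now 17 = byte 2 bit 1; 31 bits remain
Read 4: bits[17:23] width=6 -> value=5 (bin 000101); offset now 23 = byte 2 bit 7; 25 bits remain
Read 5: bits[23:27] width=4 -> value=1 (bin 0001); offset now 27 = byte 3 bit 3; 21 bits remain
Read 6: bits[27:31] width=4 -> value=12 (bin 1100); offset now 31 = byte 3 bit 7; 17 bits remain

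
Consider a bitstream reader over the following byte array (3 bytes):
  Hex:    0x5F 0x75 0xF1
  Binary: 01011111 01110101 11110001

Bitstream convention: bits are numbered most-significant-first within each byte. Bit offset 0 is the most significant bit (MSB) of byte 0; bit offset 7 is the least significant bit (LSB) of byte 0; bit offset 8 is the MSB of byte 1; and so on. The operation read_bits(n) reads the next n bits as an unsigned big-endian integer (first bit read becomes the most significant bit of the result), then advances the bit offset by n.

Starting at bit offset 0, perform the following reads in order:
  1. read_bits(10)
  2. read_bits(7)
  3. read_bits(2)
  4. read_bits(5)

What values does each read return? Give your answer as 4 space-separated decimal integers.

Read 1: bits[0:10] width=10 -> value=381 (bin 0101111101); offset now 10 = byte 1 bit 2; 14 bits remain
Read 2: bits[10:17] width=7 -> value=107 (bin 1101011); offset now 17 = byte 2 bit 1; 7 bits remain
Read 3: bits[17:19] width=2 -> value=3 (bin 11); offset now 19 = byte 2 bit 3; 5 bits remain
Read 4: bits[19:24] width=5 -> value=17 (bin 10001); offset now 24 = byte 3 bit 0; 0 bits remain

Answer: 381 107 3 17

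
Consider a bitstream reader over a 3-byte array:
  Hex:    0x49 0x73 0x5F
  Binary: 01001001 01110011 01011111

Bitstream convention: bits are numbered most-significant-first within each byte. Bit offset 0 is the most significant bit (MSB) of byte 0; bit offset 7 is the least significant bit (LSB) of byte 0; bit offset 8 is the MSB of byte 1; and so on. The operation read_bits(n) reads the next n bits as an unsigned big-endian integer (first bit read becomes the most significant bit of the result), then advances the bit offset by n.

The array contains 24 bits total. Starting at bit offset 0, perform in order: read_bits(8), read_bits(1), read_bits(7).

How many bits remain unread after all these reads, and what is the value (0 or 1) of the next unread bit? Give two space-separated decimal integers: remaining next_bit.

Read 1: bits[0:8] width=8 -> value=73 (bin 01001001); offset now 8 = byte 1 bit 0; 16 bits remain
Read 2: bits[8:9] width=1 -> value=0 (bin 0); offset now 9 = byte 1 bit 1; 15 bits remain
Read 3: bits[9:16] width=7 -> value=115 (bin 1110011); offset now 16 = byte 2 bit 0; 8 bits remain

Answer: 8 0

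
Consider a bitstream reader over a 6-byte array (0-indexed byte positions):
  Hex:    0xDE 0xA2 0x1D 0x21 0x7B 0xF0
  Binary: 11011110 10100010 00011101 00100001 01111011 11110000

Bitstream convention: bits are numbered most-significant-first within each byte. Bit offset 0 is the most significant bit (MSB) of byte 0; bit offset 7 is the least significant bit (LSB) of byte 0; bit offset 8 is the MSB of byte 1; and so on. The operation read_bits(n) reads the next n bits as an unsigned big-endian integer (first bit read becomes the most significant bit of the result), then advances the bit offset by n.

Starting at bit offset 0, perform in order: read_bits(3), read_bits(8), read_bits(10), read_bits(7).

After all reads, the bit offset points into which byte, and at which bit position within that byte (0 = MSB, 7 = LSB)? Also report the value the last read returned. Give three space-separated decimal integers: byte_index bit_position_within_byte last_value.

Answer: 3 4 82

Derivation:
Read 1: bits[0:3] width=3 -> value=6 (bin 110); offset now 3 = byte 0 bit 3; 45 bits remain
Read 2: bits[3:11] width=8 -> value=245 (bin 11110101); offset now 11 = byte 1 bit 3; 37 bits remain
Read 3: bits[11:21] width=10 -> value=67 (bin 0001000011); offset now 21 = byte 2 bit 5; 27 bits remain
Read 4: bits[21:28] width=7 -> value=82 (bin 1010010); offset now 28 = byte 3 bit 4; 20 bits remain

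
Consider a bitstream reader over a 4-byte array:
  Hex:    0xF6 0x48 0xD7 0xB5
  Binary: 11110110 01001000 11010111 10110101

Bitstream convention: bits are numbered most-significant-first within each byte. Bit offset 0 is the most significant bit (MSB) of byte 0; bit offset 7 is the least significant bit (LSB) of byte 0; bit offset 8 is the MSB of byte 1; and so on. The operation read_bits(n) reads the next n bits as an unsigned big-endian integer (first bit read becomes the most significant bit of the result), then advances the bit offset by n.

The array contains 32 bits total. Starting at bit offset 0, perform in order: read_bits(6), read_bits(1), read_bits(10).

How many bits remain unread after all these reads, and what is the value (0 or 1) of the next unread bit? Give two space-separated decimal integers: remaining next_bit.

Read 1: bits[0:6] width=6 -> value=61 (bin 111101); offset now 6 = byte 0 bit 6; 26 bits remain
Read 2: bits[6:7] width=1 -> value=1 (bin 1); offset now 7 = byte 0 bit 7; 25 bits remain
Read 3: bits[7:17] width=10 -> value=145 (bin 0010010001); offset now 17 = byte 2 bit 1; 15 bits remain

Answer: 15 1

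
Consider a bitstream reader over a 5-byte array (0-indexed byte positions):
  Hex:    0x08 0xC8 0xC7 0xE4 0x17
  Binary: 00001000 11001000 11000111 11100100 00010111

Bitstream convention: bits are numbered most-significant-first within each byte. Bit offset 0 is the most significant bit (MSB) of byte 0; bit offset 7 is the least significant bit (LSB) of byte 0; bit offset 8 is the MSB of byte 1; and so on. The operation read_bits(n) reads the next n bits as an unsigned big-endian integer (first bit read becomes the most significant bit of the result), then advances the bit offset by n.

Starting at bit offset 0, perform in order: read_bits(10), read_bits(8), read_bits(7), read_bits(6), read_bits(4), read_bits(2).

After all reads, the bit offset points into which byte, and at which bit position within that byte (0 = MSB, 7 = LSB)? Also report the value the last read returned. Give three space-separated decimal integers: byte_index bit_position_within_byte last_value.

Answer: 4 5 2

Derivation:
Read 1: bits[0:10] width=10 -> value=35 (bin 0000100011); offset now 10 = byte 1 bit 2; 30 bits remain
Read 2: bits[10:18] width=8 -> value=35 (bin 00100011); offset now 18 = byte 2 bit 2; 22 bits remain
Read 3: bits[18:25] width=7 -> value=15 (bin 0001111); offset now 25 = byte 3 bit 1; 15 bits remain
Read 4: bits[25:31] width=6 -> value=50 (bin 110010); offset now 31 = byte 3 bit 7; 9 bits remain
Read 5: bits[31:35] width=4 -> value=0 (bin 0000); offset now 35 = byte 4 bit 3; 5 bits remain
Read 6: bits[35:37] width=2 -> value=2 (bin 10); offset now 37 = byte 4 bit 5; 3 bits remain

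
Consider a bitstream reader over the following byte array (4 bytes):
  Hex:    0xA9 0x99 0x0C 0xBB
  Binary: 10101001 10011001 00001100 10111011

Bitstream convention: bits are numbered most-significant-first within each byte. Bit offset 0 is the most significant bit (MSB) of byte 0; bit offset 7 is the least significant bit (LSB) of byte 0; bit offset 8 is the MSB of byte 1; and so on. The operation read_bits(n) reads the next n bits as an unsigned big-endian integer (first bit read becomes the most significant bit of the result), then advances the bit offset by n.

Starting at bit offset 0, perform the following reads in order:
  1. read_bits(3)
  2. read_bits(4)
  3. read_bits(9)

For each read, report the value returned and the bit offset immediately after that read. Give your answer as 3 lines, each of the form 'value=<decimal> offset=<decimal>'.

Answer: value=5 offset=3
value=4 offset=7
value=409 offset=16

Derivation:
Read 1: bits[0:3] width=3 -> value=5 (bin 101); offset now 3 = byte 0 bit 3; 29 bits remain
Read 2: bits[3:7] width=4 -> value=4 (bin 0100); offset now 7 = byte 0 bit 7; 25 bits remain
Read 3: bits[7:16] width=9 -> value=409 (bin 110011001); offset now 16 = byte 2 bit 0; 16 bits remain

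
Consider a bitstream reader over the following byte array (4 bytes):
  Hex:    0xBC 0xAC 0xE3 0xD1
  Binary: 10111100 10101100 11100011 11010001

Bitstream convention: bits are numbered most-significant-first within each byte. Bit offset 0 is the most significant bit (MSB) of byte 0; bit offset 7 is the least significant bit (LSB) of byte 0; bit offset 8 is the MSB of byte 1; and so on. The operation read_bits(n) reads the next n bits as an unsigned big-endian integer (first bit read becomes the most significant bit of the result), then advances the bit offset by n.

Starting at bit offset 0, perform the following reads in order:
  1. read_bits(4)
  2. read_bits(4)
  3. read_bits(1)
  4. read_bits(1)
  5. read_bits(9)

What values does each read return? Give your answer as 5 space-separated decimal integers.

Answer: 11 12 1 0 359

Derivation:
Read 1: bits[0:4] width=4 -> value=11 (bin 1011); offset now 4 = byte 0 bit 4; 28 bits remain
Read 2: bits[4:8] width=4 -> value=12 (bin 1100); offset now 8 = byte 1 bit 0; 24 bits remain
Read 3: bits[8:9] width=1 -> value=1 (bin 1); offset now 9 = byte 1 bit 1; 23 bits remain
Read 4: bits[9:10] width=1 -> value=0 (bin 0); offset now 10 = byte 1 bit 2; 22 bits remain
Read 5: bits[10:19] width=9 -> value=359 (bin 101100111); offset now 19 = byte 2 bit 3; 13 bits remain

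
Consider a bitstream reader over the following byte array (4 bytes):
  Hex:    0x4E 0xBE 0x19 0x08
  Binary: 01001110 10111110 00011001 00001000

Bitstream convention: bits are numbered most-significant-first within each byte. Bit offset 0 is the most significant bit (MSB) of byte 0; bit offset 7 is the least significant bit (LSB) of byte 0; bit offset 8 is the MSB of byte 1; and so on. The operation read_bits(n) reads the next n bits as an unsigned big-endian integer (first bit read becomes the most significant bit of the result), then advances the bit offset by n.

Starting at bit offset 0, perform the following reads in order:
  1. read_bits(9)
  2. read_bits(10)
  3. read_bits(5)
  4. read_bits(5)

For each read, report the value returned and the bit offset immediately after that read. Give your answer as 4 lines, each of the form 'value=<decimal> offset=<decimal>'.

Answer: value=157 offset=9
value=496 offset=19
value=25 offset=24
value=1 offset=29

Derivation:
Read 1: bits[0:9] width=9 -> value=157 (bin 010011101); offset now 9 = byte 1 bit 1; 23 bits remain
Read 2: bits[9:19] width=10 -> value=496 (bin 0111110000); offset now 19 = byte 2 bit 3; 13 bits remain
Read 3: bits[19:24] width=5 -> value=25 (bin 11001); offset now 24 = byte 3 bit 0; 8 bits remain
Read 4: bits[24:29] width=5 -> value=1 (bin 00001); offset now 29 = byte 3 bit 5; 3 bits remain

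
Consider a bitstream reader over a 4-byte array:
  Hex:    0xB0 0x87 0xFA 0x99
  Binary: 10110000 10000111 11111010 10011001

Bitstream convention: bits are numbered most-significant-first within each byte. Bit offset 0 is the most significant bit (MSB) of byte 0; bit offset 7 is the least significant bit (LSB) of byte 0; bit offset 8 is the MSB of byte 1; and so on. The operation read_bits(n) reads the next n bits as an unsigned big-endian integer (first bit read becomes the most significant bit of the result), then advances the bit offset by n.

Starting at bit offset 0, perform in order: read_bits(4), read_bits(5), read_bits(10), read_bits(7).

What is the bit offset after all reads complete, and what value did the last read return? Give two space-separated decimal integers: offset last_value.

Answer: 26 106

Derivation:
Read 1: bits[0:4] width=4 -> value=11 (bin 1011); offset now 4 = byte 0 bit 4; 28 bits remain
Read 2: bits[4:9] width=5 -> value=1 (bin 00001); offset now 9 = byte 1 bit 1; 23 bits remain
Read 3: bits[9:19] width=10 -> value=63 (bin 0000111111); offset now 19 = byte 2 bit 3; 13 bits remain
Read 4: bits[19:26] width=7 -> value=106 (bin 1101010); offset now 26 = byte 3 bit 2; 6 bits remain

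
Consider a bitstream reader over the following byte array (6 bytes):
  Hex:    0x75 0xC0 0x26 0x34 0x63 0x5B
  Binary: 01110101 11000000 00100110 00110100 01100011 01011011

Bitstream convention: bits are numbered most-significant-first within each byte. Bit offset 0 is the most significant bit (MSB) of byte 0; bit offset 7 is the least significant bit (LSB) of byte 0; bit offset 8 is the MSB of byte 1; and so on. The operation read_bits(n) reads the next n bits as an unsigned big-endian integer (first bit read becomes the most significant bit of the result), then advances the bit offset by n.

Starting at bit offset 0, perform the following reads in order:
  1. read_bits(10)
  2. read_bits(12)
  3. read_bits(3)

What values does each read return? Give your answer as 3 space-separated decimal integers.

Answer: 471 9 4

Derivation:
Read 1: bits[0:10] width=10 -> value=471 (bin 0111010111); offset now 10 = byte 1 bit 2; 38 bits remain
Read 2: bits[10:22] width=12 -> value=9 (bin 000000001001); offset now 22 = byte 2 bit 6; 26 bits remain
Read 3: bits[22:25] width=3 -> value=4 (bin 100); offset now 25 = byte 3 bit 1; 23 bits remain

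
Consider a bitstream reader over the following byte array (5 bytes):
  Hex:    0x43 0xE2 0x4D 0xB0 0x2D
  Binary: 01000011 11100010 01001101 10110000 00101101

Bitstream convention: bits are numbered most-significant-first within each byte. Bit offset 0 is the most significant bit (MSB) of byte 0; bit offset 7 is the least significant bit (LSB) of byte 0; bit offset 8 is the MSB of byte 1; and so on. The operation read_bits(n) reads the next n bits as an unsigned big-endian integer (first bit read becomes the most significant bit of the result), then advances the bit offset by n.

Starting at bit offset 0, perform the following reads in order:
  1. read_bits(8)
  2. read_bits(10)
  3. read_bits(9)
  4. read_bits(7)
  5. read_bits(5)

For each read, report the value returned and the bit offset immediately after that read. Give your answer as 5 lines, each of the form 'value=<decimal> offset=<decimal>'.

Answer: value=67 offset=8
value=905 offset=18
value=109 offset=27
value=64 offset=34
value=22 offset=39

Derivation:
Read 1: bits[0:8] width=8 -> value=67 (bin 01000011); offset now 8 = byte 1 bit 0; 32 bits remain
Read 2: bits[8:18] width=10 -> value=905 (bin 1110001001); offset now 18 = byte 2 bit 2; 22 bits remain
Read 3: bits[18:27] width=9 -> value=109 (bin 001101101); offset now 27 = byte 3 bit 3; 13 bits remain
Read 4: bits[27:34] width=7 -> value=64 (bin 1000000); offset now 34 = byte 4 bit 2; 6 bits remain
Read 5: bits[34:39] width=5 -> value=22 (bin 10110); offset now 39 = byte 4 bit 7; 1 bits remain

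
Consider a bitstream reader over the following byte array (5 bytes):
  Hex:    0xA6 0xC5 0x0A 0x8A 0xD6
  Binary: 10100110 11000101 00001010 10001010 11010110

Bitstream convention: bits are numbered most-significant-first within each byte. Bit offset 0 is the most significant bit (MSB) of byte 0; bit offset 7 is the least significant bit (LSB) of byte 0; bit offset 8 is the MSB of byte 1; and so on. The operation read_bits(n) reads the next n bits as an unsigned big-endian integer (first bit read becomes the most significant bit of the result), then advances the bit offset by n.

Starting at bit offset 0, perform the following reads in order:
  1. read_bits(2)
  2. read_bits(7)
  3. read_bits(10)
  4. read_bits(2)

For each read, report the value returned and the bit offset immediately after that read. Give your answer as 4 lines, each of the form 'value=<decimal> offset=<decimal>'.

Read 1: bits[0:2] width=2 -> value=2 (bin 10); offset now 2 = byte 0 bit 2; 38 bits remain
Read 2: bits[2:9] width=7 -> value=77 (bin 1001101); offset now 9 = byte 1 bit 1; 31 bits remain
Read 3: bits[9:19] width=10 -> value=552 (bin 1000101000); offset now 19 = byte 2 bit 3; 21 bits remain
Read 4: bits[19:21] width=2 -> value=1 (bin 01); offset now 21 = byte 2 bit 5; 19 bits remain

Answer: value=2 offset=2
value=77 offset=9
value=552 offset=19
value=1 offset=21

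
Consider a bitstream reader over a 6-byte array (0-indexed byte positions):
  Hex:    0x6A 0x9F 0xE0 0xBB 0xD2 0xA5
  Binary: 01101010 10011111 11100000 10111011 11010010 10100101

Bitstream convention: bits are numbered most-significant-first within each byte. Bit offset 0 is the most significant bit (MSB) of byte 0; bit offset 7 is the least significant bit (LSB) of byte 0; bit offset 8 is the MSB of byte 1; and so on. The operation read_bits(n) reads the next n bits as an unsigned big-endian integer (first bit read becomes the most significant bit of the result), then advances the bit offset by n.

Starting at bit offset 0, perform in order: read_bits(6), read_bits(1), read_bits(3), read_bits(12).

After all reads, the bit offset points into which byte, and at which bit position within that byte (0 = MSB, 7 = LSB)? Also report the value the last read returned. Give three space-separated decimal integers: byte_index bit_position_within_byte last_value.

Read 1: bits[0:6] width=6 -> value=26 (bin 011010); offset now 6 = byte 0 bit 6; 42 bits remain
Read 2: bits[6:7] width=1 -> value=1 (bin 1); offset now 7 = byte 0 bit 7; 41 bits remain
Read 3: bits[7:10] width=3 -> value=2 (bin 010); offset now 10 = byte 1 bit 2; 38 bits remain
Read 4: bits[10:22] width=12 -> value=2040 (bin 011111111000); offset now 22 = byte 2 bit 6; 26 bits remain

Answer: 2 6 2040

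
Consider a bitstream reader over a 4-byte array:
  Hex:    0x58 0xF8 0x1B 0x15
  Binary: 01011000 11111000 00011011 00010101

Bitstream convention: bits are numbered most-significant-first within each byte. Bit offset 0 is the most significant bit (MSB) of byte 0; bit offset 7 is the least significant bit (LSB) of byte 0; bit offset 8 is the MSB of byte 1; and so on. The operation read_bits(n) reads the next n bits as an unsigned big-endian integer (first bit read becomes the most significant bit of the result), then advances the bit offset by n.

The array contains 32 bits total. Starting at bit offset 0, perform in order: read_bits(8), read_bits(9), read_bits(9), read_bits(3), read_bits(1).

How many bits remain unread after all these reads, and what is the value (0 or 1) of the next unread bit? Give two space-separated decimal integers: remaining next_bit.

Answer: 2 0

Derivation:
Read 1: bits[0:8] width=8 -> value=88 (bin 01011000); offset now 8 = byte 1 bit 0; 24 bits remain
Read 2: bits[8:17] width=9 -> value=496 (bin 111110000); offset now 17 = byte 2 bit 1; 15 bits remain
Read 3: bits[17:26] width=9 -> value=108 (bin 001101100); offset now 26 = byte 3 bit 2; 6 bits remain
Read 4: bits[26:29] width=3 -> value=2 (bin 010); offset now 29 = byte 3 bit 5; 3 bits remain
Read 5: bits[29:30] width=1 -> value=1 (bin 1); offset now 30 = byte 3 bit 6; 2 bits remain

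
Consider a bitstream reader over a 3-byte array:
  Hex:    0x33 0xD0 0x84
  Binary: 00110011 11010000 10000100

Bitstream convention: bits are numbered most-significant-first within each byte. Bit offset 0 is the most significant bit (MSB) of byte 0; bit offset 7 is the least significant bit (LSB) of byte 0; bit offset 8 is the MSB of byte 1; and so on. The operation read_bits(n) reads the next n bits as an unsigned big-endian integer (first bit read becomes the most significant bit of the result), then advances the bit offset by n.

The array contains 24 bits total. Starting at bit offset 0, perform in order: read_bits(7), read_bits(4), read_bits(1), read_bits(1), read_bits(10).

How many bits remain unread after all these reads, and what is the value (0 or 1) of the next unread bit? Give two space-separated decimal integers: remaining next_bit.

Read 1: bits[0:7] width=7 -> value=25 (bin 0011001); offset now 7 = byte 0 bit 7; 17 bits remain
Read 2: bits[7:11] width=4 -> value=14 (bin 1110); offset now 11 = byte 1 bit 3; 13 bits remain
Read 3: bits[11:12] width=1 -> value=1 (bin 1); offset now 12 = byte 1 bit 4; 12 bits remain
Read 4: bits[12:13] width=1 -> value=0 (bin 0); offset now 13 = byte 1 bit 5; 11 bits remain
Read 5: bits[13:23] width=10 -> value=66 (bin 0001000010); offset now 23 = byte 2 bit 7; 1 bits remain

Answer: 1 0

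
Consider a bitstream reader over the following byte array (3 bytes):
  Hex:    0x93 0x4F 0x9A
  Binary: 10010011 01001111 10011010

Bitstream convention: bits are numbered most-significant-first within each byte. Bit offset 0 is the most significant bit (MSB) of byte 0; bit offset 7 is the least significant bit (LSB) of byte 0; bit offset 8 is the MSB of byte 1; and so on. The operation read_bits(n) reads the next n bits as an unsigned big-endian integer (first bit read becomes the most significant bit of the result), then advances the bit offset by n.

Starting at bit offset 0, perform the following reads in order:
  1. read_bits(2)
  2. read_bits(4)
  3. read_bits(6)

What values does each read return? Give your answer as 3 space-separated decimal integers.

Read 1: bits[0:2] width=2 -> value=2 (bin 10); offset now 2 = byte 0 bit 2; 22 bits remain
Read 2: bits[2:6] width=4 -> value=4 (bin 0100); offset now 6 = byte 0 bit 6; 18 bits remain
Read 3: bits[6:12] width=6 -> value=52 (bin 110100); offset now 12 = byte 1 bit 4; 12 bits remain

Answer: 2 4 52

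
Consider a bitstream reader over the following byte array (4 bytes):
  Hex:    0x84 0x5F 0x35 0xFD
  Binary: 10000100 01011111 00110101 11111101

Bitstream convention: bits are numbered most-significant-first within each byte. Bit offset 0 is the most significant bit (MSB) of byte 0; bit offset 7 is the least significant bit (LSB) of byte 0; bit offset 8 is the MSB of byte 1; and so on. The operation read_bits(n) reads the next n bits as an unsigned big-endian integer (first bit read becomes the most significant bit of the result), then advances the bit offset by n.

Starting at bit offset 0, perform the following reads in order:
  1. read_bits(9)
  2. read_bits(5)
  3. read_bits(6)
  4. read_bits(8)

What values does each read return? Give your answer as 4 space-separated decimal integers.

Read 1: bits[0:9] width=9 -> value=264 (bin 100001000); offset now 9 = byte 1 bit 1; 23 bits remain
Read 2: bits[9:14] width=5 -> value=23 (bin 10111); offset now 14 = byte 1 bit 6; 18 bits remain
Read 3: bits[14:20] width=6 -> value=51 (bin 110011); offset now 20 = byte 2 bit 4; 12 bits remain
Read 4: bits[20:28] width=8 -> value=95 (bin 01011111); offset now 28 = byte 3 bit 4; 4 bits remain

Answer: 264 23 51 95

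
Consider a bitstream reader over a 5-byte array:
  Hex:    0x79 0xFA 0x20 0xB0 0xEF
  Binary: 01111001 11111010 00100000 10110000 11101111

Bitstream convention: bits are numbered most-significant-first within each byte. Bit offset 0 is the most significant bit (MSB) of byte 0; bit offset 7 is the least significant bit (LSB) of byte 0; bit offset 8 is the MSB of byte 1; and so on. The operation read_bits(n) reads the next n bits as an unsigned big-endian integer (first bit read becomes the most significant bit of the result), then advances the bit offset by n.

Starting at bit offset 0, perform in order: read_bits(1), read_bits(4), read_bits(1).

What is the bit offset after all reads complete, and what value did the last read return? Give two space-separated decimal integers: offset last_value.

Answer: 6 0

Derivation:
Read 1: bits[0:1] width=1 -> value=0 (bin 0); offset now 1 = byte 0 bit 1; 39 bits remain
Read 2: bits[1:5] width=4 -> value=15 (bin 1111); offset now 5 = byte 0 bit 5; 35 bits remain
Read 3: bits[5:6] width=1 -> value=0 (bin 0); offset now 6 = byte 0 bit 6; 34 bits remain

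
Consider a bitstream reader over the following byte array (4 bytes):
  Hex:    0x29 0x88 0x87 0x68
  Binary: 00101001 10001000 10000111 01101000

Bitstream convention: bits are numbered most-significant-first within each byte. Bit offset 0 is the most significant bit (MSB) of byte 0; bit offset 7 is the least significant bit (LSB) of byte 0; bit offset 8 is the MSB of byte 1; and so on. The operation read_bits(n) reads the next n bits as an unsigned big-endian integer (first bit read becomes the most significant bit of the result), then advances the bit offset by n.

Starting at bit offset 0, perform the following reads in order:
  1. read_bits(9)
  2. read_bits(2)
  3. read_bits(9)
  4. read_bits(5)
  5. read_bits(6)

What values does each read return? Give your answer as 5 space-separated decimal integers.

Read 1: bits[0:9] width=9 -> value=83 (bin 001010011); offset now 9 = byte 1 bit 1; 23 bits remain
Read 2: bits[9:11] width=2 -> value=0 (bin 00); offset now 11 = byte 1 bit 3; 21 bits remain
Read 3: bits[11:20] width=9 -> value=136 (bin 010001000); offset now 20 = byte 2 bit 4; 12 bits remain
Read 4: bits[20:25] width=5 -> value=14 (bin 01110); offset now 25 = byte 3 bit 1; 7 bits remain
Read 5: bits[25:31] width=6 -> value=52 (bin 110100); offset now 31 = byte 3 bit 7; 1 bits remain

Answer: 83 0 136 14 52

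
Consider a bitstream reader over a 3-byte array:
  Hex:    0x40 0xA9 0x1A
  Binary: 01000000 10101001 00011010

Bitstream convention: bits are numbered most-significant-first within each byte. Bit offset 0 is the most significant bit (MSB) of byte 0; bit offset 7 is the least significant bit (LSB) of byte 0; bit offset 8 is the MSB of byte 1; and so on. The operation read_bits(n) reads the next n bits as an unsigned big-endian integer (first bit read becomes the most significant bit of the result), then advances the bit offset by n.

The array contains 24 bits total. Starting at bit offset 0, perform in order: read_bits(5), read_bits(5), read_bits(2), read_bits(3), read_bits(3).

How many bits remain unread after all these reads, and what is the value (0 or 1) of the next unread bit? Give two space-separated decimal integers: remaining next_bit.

Read 1: bits[0:5] width=5 -> value=8 (bin 01000); offset now 5 = byte 0 bit 5; 19 bits remain
Read 2: bits[5:10] width=5 -> value=2 (bin 00010); offset now 10 = byte 1 bit 2; 14 bits remain
Read 3: bits[10:12] width=2 -> value=2 (bin 10); offset now 12 = byte 1 bit 4; 12 bits remain
Read 4: bits[12:15] width=3 -> value=4 (bin 100); offset now 15 = byte 1 bit 7; 9 bits remain
Read 5: bits[15:18] width=3 -> value=4 (bin 100); offset now 18 = byte 2 bit 2; 6 bits remain

Answer: 6 0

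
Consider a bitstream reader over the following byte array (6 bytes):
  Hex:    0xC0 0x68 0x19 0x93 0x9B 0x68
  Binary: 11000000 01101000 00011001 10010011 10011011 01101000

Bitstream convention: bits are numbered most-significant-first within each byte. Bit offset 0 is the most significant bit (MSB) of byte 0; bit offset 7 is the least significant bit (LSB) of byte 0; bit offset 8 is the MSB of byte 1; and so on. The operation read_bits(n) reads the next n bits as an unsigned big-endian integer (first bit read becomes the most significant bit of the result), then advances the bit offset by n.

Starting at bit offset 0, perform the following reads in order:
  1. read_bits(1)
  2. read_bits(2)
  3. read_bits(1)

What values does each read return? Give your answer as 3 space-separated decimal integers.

Answer: 1 2 0

Derivation:
Read 1: bits[0:1] width=1 -> value=1 (bin 1); offset now 1 = byte 0 bit 1; 47 bits remain
Read 2: bits[1:3] width=2 -> value=2 (bin 10); offset now 3 = byte 0 bit 3; 45 bits remain
Read 3: bits[3:4] width=1 -> value=0 (bin 0); offset now 4 = byte 0 bit 4; 44 bits remain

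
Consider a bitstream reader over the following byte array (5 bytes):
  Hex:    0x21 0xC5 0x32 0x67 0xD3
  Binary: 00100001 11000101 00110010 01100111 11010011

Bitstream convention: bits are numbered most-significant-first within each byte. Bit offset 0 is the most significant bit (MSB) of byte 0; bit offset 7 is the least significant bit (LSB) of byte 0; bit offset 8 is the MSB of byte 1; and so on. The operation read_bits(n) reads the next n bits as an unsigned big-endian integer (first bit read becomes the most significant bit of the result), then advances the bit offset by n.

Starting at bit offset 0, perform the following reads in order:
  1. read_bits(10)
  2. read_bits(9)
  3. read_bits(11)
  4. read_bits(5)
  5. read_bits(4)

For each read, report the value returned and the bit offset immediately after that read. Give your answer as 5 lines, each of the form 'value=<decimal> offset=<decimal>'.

Answer: value=135 offset=10
value=41 offset=19
value=1177 offset=30
value=30 offset=35
value=9 offset=39

Derivation:
Read 1: bits[0:10] width=10 -> value=135 (bin 0010000111); offset now 10 = byte 1 bit 2; 30 bits remain
Read 2: bits[10:19] width=9 -> value=41 (bin 000101001); offset now 19 = byte 2 bit 3; 21 bits remain
Read 3: bits[19:30] width=11 -> value=1177 (bin 10010011001); offset now 30 = byte 3 bit 6; 10 bits remain
Read 4: bits[30:35] width=5 -> value=30 (bin 11110); offset now 35 = byte 4 bit 3; 5 bits remain
Read 5: bits[35:39] width=4 -> value=9 (bin 1001); offset now 39 = byte 4 bit 7; 1 bits remain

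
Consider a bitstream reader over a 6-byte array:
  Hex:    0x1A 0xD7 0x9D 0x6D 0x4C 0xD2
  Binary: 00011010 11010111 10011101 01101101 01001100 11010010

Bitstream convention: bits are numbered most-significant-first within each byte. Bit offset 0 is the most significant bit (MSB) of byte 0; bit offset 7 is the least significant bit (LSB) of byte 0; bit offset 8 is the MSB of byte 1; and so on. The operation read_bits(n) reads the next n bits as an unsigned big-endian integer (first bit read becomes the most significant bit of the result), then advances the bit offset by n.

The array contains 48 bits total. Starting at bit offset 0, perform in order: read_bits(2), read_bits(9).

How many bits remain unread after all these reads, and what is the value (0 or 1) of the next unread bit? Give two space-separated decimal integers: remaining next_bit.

Answer: 37 1

Derivation:
Read 1: bits[0:2] width=2 -> value=0 (bin 00); offset now 2 = byte 0 bit 2; 46 bits remain
Read 2: bits[2:11] width=9 -> value=214 (bin 011010110); offset now 11 = byte 1 bit 3; 37 bits remain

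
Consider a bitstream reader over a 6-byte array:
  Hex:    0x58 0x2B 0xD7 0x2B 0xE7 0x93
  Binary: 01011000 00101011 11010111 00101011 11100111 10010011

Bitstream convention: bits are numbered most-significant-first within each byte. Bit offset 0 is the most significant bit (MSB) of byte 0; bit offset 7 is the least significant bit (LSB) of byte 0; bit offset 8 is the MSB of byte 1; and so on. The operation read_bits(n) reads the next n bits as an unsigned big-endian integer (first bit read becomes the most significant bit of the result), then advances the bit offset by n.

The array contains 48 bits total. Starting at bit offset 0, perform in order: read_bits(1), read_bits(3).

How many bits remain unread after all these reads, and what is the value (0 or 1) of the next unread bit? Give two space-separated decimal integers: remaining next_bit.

Read 1: bits[0:1] width=1 -> value=0 (bin 0); offset now 1 = byte 0 bit 1; 47 bits remain
Read 2: bits[1:4] width=3 -> value=5 (bin 101); offset now 4 = byte 0 bit 4; 44 bits remain

Answer: 44 1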